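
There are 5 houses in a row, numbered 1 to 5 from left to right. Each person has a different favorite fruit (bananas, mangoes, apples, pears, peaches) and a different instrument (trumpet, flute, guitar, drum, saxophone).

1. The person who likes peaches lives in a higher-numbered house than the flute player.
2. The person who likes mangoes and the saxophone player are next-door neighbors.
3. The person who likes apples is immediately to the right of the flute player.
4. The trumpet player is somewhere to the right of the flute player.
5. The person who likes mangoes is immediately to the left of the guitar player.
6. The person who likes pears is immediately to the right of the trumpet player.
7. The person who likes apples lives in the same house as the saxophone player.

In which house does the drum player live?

5

The person who likes apples is narrowed to house 2 or 3 or 4; consider each.
Placing it in house 3 and house 4 leads to a contradiction, so it's in house 2.
Clue 3 places the flute player in house 1.
Clue 7 places the saxophone player in house 2.
Clue 5 places the person who likes mangoes in house 3.
Clue 5 places the guitar player in house 4.
That leaves bananas as the favorite fruit for house 1.
That leaves drum as the instrument for house 5.
Clue 6 places the person who likes pears in house 4.
The only favorite fruit still possible for house 5 is peaches.
House 3 instrument: only trumpet fits.
So: house 1 = bananas/flute, house 2 = apples/saxophone, house 3 = mangoes/trumpet, house 4 = pears/guitar, house 5 = peaches/drum.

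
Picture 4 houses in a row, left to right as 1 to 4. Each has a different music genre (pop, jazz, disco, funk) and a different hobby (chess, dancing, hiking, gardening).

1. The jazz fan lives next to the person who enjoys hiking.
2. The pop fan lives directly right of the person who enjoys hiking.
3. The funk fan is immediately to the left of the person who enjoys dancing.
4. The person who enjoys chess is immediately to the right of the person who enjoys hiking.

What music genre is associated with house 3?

disco

The funk fan is narrowed to house 1 or 2 or 3; consider each.
Placing it in house 2 and house 3 leads to a contradiction, so it's in house 1.
The person who enjoys dancing is in house 2 (clue 3).
Clue 4 places the person who enjoys chess in house 4.
By clue 4, the person who enjoys hiking is in house 3.
So house 3 gets disco for music genre.
House 1's hobby must be gardening (nothing else left).
By clue 2, the pop fan is in house 4.
That leaves jazz as the music genre for house 2.
So: house 1 = funk/gardening, house 2 = jazz/dancing, house 3 = disco/hiking, house 4 = pop/chess.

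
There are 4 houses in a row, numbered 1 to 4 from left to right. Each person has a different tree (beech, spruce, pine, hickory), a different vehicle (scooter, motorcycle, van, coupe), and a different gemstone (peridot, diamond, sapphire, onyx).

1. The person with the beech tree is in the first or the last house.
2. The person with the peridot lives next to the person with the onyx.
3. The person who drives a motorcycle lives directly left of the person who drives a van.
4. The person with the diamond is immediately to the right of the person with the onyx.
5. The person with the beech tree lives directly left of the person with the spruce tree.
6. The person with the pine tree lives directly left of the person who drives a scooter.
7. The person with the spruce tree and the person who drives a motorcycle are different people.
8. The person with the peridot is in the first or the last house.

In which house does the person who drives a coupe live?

Clue 5 places the person with the beech tree in house 1.
Clue 5 places the person with the spruce tree in house 2.
That leaves pine as the tree for house 3.
So house 4 gets hickory for tree.
By clue 6, the person who drives a scooter is in house 4.
The only vehicle still possible for house 2 is van.
By clue 3, the person who drives a motorcycle is in house 1.
House 3's vehicle must be coupe (nothing else left).
The person with the diamond is narrowed to house 3 or 4; consider each.
Placing it in house 4 leads to a contradiction, so it's in house 3.
The person with the onyx is in house 2 (clue 4).
The person with the peridot is in house 1 (clue 2).
House 4's gemstone must be sapphire (nothing else left).
So: house 1 = beech/motorcycle/peridot, house 2 = spruce/van/onyx, house 3 = pine/coupe/diamond, house 4 = hickory/scooter/sapphire.

3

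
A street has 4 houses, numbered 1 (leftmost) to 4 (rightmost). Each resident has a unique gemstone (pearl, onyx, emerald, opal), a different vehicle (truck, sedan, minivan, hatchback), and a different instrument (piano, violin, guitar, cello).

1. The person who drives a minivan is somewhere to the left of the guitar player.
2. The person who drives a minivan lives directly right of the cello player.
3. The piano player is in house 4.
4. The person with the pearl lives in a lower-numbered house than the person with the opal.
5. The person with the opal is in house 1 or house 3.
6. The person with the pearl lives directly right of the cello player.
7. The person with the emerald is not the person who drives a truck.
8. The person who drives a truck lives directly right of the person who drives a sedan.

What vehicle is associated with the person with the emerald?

By clue 3, the piano player is in house 4.
From clue 5, the person with the opal must be in house 3.
Clue 1 places the person who drives a minivan in house 2.
The guitar player is in house 3 (clue 1).
The cello player is in house 1 (clue 2).
So house 2 gets pearl for gemstone.
The only instrument still possible for house 2 is violin.
Clue 8 places the person who drives a truck in house 4.
Clue 8 places the person who drives a sedan in house 3.
So house 1 gets hatchback for vehicle.
The person with the emerald is in house 1 (clue 7).
House 4 gemstone: only onyx fits.
So: house 1 = emerald/hatchback/cello, house 2 = pearl/minivan/violin, house 3 = opal/sedan/guitar, house 4 = onyx/truck/piano.

hatchback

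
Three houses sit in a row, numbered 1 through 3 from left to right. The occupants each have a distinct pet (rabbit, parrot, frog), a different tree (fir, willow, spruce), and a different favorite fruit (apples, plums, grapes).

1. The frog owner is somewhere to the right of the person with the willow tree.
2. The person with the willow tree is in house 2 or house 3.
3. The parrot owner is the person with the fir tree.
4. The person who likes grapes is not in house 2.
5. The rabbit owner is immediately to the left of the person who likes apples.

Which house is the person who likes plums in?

By clue 2, the person with the willow tree is in house 2.
By clue 1, the frog owner is in house 3.
The only pet still possible for house 2 is rabbit.
The person with the fir tree is in house 1 (clue 3).
By clue 5, the person who likes apples is in house 3.
House 1 pet: only parrot fits.
House 3 tree: only spruce fits.
House 1 favorite fruit: only grapes fits.
So house 2 gets plums for favorite fruit.
So: house 1 = parrot/fir/grapes, house 2 = rabbit/willow/plums, house 3 = frog/spruce/apples.

2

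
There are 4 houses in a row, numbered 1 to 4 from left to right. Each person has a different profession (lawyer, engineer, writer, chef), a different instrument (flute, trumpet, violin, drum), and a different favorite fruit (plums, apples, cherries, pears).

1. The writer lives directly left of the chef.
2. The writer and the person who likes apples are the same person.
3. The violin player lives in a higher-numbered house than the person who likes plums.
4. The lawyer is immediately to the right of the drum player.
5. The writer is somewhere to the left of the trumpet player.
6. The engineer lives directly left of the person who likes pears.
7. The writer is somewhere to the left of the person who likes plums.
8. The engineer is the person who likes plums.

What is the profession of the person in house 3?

House 1's profession must be writer (nothing else left).
The chef is in house 2 (clue 1).
The person who likes apples is in house 1 (clue 2).
House 4 profession: only lawyer fits.
Clue 4 places the drum player in house 3.
By clue 6, the person who likes pears is in house 4.
Clue 8: the person who likes plums is in house 3.
That leaves engineer as the profession for house 3.
That leaves flute as the instrument for house 1.
So house 2 gets trumpet for instrument.
So house 4 gets violin for instrument.
That leaves cherries as the favorite fruit for house 2.
So: house 1 = writer/flute/apples, house 2 = chef/trumpet/cherries, house 3 = engineer/drum/plums, house 4 = lawyer/violin/pears.

engineer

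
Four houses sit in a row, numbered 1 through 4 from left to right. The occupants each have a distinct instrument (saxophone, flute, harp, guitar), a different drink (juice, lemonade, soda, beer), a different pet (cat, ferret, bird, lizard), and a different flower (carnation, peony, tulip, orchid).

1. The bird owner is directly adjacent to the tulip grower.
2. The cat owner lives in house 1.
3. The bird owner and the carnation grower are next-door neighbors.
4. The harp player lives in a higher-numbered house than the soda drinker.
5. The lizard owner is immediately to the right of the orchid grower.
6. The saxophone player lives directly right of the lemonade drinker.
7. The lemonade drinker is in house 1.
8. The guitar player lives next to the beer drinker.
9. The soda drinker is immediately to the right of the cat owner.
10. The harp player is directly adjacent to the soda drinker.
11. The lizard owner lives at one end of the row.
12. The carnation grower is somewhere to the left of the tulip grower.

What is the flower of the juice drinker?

tulip

Clue 2: the cat owner is in house 1.
By clue 7, the lemonade drinker is in house 1.
Clue 9: the soda drinker is in house 2.
By clue 10, the harp player is in house 3.
Clue 11: the lizard owner is in house 4.
Clue 5 places the orchid grower in house 3.
The saxophone player is in house 2 (clue 6).
From clue 8, the beer drinker must be in house 3.
House 1's instrument must be flute (nothing else left).
That leaves guitar as the instrument for house 4.
That leaves juice as the drink for house 4.
Clue 1 places the bird owner in house 3.
From clue 3, the carnation grower must be in house 2.
Clue 12 places the tulip grower in house 4.
That leaves ferret as the pet for house 2.
House 1's flower must be peony (nothing else left).
So: house 1 = flute/lemonade/cat/peony, house 2 = saxophone/soda/ferret/carnation, house 3 = harp/beer/bird/orchid, house 4 = guitar/juice/lizard/tulip.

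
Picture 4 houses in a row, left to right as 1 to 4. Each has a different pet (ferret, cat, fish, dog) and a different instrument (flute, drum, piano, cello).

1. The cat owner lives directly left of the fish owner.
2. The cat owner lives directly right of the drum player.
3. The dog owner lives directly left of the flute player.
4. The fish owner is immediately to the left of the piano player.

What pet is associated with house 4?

ferret

The only pet still possible for house 4 is ferret.
From clue 1, the cat owner must be in house 2.
The fish owner is in house 3 (clue 1).
Clue 2 places the drum player in house 1.
Clue 4: the piano player is in house 4.
So house 1 gets dog for pet.
Clue 3 places the flute player in house 2.
That leaves cello as the instrument for house 3.
So: house 1 = dog/drum, house 2 = cat/flute, house 3 = fish/cello, house 4 = ferret/piano.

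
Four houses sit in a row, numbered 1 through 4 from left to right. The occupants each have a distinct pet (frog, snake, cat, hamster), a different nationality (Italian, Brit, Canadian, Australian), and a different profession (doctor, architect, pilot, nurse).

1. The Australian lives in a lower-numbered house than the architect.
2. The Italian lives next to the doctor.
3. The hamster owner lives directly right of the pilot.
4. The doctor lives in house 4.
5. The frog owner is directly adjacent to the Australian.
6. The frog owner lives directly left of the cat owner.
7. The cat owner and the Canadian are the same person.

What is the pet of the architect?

Clue 4: the doctor is in house 4.
From clue 2, the Italian must be in house 3.
By clue 5, the Australian is in house 2.
So house 1 gets Brit for nationality.
That leaves Canadian as the nationality for house 4.
By clue 1, the architect is in house 3.
From clue 7, the cat owner must be in house 4.
Clue 6: the frog owner is in house 3.
The only pet still possible for house 1 is snake.
House 2's pet must be hamster (nothing else left).
Clue 3: the pilot is in house 1.
So house 2 gets nurse for profession.
So: house 1 = snake/Brit/pilot, house 2 = hamster/Australian/nurse, house 3 = frog/Italian/architect, house 4 = cat/Canadian/doctor.

frog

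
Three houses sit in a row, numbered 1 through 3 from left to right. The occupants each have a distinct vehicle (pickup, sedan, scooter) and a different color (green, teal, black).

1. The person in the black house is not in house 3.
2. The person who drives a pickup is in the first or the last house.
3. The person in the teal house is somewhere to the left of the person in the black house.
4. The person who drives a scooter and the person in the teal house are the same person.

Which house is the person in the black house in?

2

From clue 3, the person in the teal house must be in house 1.
The person in the black house is in house 2 (clue 3).
Clue 4: the person who drives a scooter is in house 1.
House 2 vehicle: only sedan fits.
That leaves pickup as the vehicle for house 3.
The only color still possible for house 3 is green.
So: house 1 = scooter/teal, house 2 = sedan/black, house 3 = pickup/green.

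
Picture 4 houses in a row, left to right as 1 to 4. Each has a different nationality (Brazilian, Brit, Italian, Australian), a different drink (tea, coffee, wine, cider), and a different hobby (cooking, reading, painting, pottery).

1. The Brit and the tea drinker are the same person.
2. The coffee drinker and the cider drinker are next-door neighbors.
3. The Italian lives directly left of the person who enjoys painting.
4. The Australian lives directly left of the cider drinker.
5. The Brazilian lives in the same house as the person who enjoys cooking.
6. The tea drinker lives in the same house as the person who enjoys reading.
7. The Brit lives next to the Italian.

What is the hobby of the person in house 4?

cooking

The Australian is narrowed to house 1 or 2 or 3; consider each.
Placing it in house 1 and house 2 leads to a contradiction, so it's in house 3.
The cider drinker is in house 4 (clue 4).
The coffee drinker is in house 3 (clue 2).
So house 4 gets Brazilian for nationality.
From clue 5, the person who enjoys cooking must be in house 4.
The Brit is narrowed to house 1 or 2; consider each.
Placing it in house 2 leads to a contradiction, so it's in house 1.
Clue 1 places the tea drinker in house 1.
Clue 6 places the person who enjoys reading in house 1.
Clue 7 places the Italian in house 2.
That leaves wine as the drink for house 2.
Clue 3: the person who enjoys painting is in house 3.
That leaves pottery as the hobby for house 2.
So: house 1 = Brit/tea/reading, house 2 = Italian/wine/pottery, house 3 = Australian/coffee/painting, house 4 = Brazilian/cider/cooking.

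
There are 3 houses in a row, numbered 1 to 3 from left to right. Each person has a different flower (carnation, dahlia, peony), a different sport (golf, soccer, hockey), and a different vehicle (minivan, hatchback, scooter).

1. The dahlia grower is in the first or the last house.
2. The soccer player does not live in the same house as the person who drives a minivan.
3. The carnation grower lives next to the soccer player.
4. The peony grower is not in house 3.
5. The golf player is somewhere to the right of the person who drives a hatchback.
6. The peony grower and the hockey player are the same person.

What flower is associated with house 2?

The dahlia grower is narrowed to house 1 or 3; consider each.
Placing it in house 1 leads to a contradiction, so it's in house 3.
The carnation grower is narrowed to house 1 or 2; consider each.
Placing it in house 1 leads to a contradiction, so it's in house 2.
So house 1 gets peony for flower.
The hockey player is in house 1 (clue 6).
That leaves golf as the sport for house 2.
House 3's sport must be soccer (nothing else left).
The person who drives a hatchback is in house 1 (clue 5).
So house 3 gets scooter for vehicle.
The only vehicle still possible for house 2 is minivan.
So: house 1 = peony/hockey/hatchback, house 2 = carnation/golf/minivan, house 3 = dahlia/soccer/scooter.

carnation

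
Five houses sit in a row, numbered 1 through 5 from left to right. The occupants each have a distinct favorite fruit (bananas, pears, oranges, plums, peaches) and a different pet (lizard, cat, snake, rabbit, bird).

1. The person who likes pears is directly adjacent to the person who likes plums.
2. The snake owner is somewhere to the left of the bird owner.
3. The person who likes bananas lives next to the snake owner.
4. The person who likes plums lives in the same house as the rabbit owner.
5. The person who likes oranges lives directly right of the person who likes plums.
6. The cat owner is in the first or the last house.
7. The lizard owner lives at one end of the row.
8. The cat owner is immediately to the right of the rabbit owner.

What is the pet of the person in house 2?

By clue 8, the cat owner is in house 5.
The rabbit owner is in house 4 (clue 8).
Clue 4 places the person who likes plums in house 4.
Clue 5 places the person who likes oranges in house 5.
So house 1 gets lizard for pet.
The only pet still possible for house 2 is snake.
That leaves bird as the pet for house 3.
From clue 1, the person who likes pears must be in house 3.
The only favorite fruit still possible for house 2 is peaches.
House 1 favorite fruit: only bananas fits.
So: house 1 = bananas/lizard, house 2 = peaches/snake, house 3 = pears/bird, house 4 = plums/rabbit, house 5 = oranges/cat.

snake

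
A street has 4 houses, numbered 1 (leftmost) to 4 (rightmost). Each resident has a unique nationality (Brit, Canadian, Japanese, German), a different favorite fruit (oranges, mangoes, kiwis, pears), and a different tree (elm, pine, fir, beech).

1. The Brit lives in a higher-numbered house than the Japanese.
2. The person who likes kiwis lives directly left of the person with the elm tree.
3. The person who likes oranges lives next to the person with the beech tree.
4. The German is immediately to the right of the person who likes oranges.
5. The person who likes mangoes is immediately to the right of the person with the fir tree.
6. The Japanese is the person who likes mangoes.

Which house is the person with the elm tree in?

2

That leaves Canadian as the nationality for house 1.
The only favorite fruit still possible for house 4 is pears.
The Brit is narrowed to house 3 or 4; consider each.
Placing it in house 4 leads to a contradiction, so it's in house 3.
The Japanese is in house 2 (clue 1).
By clue 6, the person who likes mangoes is in house 2.
So house 4 gets German for nationality.
The person who likes oranges is in house 3 (clue 4).
Clue 5: the person with the fir tree is in house 1.
House 1's favorite fruit must be kiwis (nothing else left).
That leaves pine as the tree for house 3.
Clue 2 places the person with the elm tree in house 2.
So house 4 gets beech for tree.
So: house 1 = Canadian/kiwis/fir, house 2 = Japanese/mangoes/elm, house 3 = Brit/oranges/pine, house 4 = German/pears/beech.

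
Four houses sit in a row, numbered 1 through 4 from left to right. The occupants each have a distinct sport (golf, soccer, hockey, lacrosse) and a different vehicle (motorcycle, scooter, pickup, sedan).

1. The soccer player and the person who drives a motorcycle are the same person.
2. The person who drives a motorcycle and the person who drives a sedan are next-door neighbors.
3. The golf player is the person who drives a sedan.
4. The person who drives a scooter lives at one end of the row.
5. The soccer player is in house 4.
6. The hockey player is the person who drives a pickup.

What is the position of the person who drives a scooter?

From clue 5, the soccer player must be in house 4.
From clue 1, the person who drives a motorcycle must be in house 4.
From clue 2, the person who drives a sedan must be in house 3.
From clue 3, the golf player must be in house 3.
So house 1 gets scooter for vehicle.
The only vehicle still possible for house 2 is pickup.
Clue 6: the hockey player is in house 2.
House 1 sport: only lacrosse fits.
So: house 1 = lacrosse/scooter, house 2 = hockey/pickup, house 3 = golf/sedan, house 4 = soccer/motorcycle.

1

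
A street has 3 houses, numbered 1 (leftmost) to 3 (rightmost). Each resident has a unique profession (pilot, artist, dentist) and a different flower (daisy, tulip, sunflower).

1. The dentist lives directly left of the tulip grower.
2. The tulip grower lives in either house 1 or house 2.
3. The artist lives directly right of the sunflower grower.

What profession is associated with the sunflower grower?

Clue 2: the tulip grower is in house 2.
The only flower still possible for house 1 is sunflower.
House 3 flower: only daisy fits.
From clue 1, the dentist must be in house 1.
Clue 3: the artist is in house 2.
House 3 profession: only pilot fits.
So: house 1 = dentist/sunflower, house 2 = artist/tulip, house 3 = pilot/daisy.

dentist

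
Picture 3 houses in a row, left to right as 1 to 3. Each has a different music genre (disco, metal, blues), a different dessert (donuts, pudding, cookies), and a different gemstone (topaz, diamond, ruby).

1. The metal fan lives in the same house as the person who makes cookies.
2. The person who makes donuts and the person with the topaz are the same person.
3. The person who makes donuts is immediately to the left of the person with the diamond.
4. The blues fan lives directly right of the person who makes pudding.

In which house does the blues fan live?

So house 3 gets cookies for dessert.
Clue 1 places the metal fan in house 3.
That leaves disco as the music genre for house 1.
The only music genre still possible for house 2 is blues.
By clue 4, the person who makes pudding is in house 1.
House 2 dessert: only donuts fits.
By clue 2, the person with the topaz is in house 2.
Clue 3 places the person with the diamond in house 3.
House 1's gemstone must be ruby (nothing else left).
So: house 1 = disco/pudding/ruby, house 2 = blues/donuts/topaz, house 3 = metal/cookies/diamond.

2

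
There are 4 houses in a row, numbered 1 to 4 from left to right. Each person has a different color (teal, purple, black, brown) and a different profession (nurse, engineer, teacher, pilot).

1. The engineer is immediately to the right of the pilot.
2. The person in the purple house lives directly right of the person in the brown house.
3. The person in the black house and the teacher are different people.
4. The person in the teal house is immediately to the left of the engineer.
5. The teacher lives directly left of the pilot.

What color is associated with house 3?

teal

The person in the teal house is narrowed to house 2 or 3; consider each.
Placing it in house 2 leads to a contradiction, so it's in house 3.
Clue 4 places the engineer in house 4.
Clue 1: the pilot is in house 3.
By clue 2, the person in the purple house is in house 2.
By clue 2, the person in the brown house is in house 1.
Clue 5 places the teacher in house 2.
The only color still possible for house 4 is black.
House 1's profession must be nurse (nothing else left).
So: house 1 = brown/nurse, house 2 = purple/teacher, house 3 = teal/pilot, house 4 = black/engineer.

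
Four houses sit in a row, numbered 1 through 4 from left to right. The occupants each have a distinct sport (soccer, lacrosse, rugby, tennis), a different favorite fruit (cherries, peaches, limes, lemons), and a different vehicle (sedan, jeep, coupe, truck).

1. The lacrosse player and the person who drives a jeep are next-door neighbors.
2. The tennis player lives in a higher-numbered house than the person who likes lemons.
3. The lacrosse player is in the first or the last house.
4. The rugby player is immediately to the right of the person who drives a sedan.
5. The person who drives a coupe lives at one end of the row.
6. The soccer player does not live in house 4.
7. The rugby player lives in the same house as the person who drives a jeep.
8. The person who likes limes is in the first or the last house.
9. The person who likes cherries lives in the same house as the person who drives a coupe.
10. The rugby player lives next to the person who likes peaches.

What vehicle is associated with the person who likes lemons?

The lacrosse player is narrowed to house 1 or 4; consider each.
Placing it in house 4 leads to a contradiction, so it's in house 1.
By clue 1, the person who drives a jeep is in house 2.
From clue 7, the rugby player must be in house 2.
So house 4 gets tennis for sport.
So house 2 gets lemons for favorite fruit.
House 3 favorite fruit: only peaches fits.
House 3 vehicle: only truck fits.
House 4's vehicle must be coupe (nothing else left).
From clue 9, the person who likes cherries must be in house 4.
House 3 sport: only soccer fits.
House 1's favorite fruit must be limes (nothing else left).
House 1's vehicle must be sedan (nothing else left).
So: house 1 = lacrosse/limes/sedan, house 2 = rugby/lemons/jeep, house 3 = soccer/peaches/truck, house 4 = tennis/cherries/coupe.

jeep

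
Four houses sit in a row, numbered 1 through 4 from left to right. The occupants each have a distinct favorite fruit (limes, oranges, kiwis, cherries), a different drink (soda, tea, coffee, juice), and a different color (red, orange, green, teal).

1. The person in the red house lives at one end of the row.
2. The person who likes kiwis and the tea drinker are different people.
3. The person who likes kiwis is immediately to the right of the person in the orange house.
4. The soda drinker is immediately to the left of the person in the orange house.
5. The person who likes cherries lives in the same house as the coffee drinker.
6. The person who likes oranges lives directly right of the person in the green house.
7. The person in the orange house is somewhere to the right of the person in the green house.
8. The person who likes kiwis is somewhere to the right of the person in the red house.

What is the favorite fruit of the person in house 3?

oranges

From clue 8, the person in the red house must be in house 1.
House 2's color must be green (nothing else left).
So house 4 gets teal for color.
From clue 3, the person who likes kiwis must be in house 4.
Clue 4 places the soda drinker in house 2.
Clue 6: the person who likes oranges is in house 3.
That leaves orange as the color for house 3.
Clue 5 places the person who likes cherries in house 1.
The coffee drinker is in house 1 (clue 5).
House 2's favorite fruit must be limes (nothing else left).
So house 4 gets juice for drink.
So house 3 gets tea for drink.
So: house 1 = cherries/coffee/red, house 2 = limes/soda/green, house 3 = oranges/tea/orange, house 4 = kiwis/juice/teal.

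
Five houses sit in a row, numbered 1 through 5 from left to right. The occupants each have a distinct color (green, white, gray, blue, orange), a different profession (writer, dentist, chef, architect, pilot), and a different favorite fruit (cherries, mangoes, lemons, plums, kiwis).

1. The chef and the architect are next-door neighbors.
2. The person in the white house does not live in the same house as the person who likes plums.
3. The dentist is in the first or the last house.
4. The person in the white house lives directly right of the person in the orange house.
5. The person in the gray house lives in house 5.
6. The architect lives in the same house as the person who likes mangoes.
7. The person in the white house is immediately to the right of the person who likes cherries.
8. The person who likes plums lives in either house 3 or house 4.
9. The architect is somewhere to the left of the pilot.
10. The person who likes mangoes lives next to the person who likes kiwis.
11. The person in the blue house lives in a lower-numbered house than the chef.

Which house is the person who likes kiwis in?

From clue 5, the person in the gray house must be in house 5.
The dentist is narrowed to house 1 or 5; consider each.
Placing it in house 5 leads to a contradiction, so it's in house 1.
The person who likes plums is narrowed to house 3 or 4; consider each.
Placing it in house 3 leads to a contradiction, so it's in house 4.
House 5 favorite fruit: only lemons fits.
The only color still possible for house 4 is green.
The person in the orange house is narrowed to house 1 or 2; consider each.
Placing it in house 2 leads to a contradiction, so it's in house 1.
Clue 4: the person in the white house is in house 2.
From clue 7, the person who likes cherries must be in house 1.
House 3 color: only blue fits.
From clue 11, the chef must be in house 4.
Clue 1 places the architect in house 3.
Clue 6: the person who likes mangoes is in house 3.
The pilot is in house 5 (clue 9).
From clue 10, the person who likes kiwis must be in house 2.
House 2 profession: only writer fits.
So: house 1 = orange/dentist/cherries, house 2 = white/writer/kiwis, house 3 = blue/architect/mangoes, house 4 = green/chef/plums, house 5 = gray/pilot/lemons.

2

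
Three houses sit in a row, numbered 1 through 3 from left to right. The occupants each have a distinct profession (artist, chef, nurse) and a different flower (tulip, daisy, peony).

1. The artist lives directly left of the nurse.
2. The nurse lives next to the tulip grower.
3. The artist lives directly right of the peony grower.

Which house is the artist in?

2

The artist is in house 2 (clue 3).
Clue 3: the peony grower is in house 1.
House 1's profession must be chef (nothing else left).
House 3's profession must be nurse (nothing else left).
By clue 2, the tulip grower is in house 2.
The only flower still possible for house 3 is daisy.
So: house 1 = chef/peony, house 2 = artist/tulip, house 3 = nurse/daisy.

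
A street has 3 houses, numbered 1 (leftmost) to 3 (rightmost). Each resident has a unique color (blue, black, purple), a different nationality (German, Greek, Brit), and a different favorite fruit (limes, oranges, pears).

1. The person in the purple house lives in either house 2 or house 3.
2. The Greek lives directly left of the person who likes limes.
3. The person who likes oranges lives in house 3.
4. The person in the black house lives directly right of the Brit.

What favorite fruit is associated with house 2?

The person who likes oranges is in house 3 (clue 3).
House 1's color must be blue (nothing else left).
House 3's nationality must be German (nothing else left).
So house 1 gets pears for favorite fruit.
So house 2 gets limes for favorite fruit.
The Greek is in house 1 (clue 2).
House 2 nationality: only Brit fits.
From clue 4, the person in the black house must be in house 3.
So house 2 gets purple for color.
So: house 1 = blue/Greek/pears, house 2 = purple/Brit/limes, house 3 = black/German/oranges.

limes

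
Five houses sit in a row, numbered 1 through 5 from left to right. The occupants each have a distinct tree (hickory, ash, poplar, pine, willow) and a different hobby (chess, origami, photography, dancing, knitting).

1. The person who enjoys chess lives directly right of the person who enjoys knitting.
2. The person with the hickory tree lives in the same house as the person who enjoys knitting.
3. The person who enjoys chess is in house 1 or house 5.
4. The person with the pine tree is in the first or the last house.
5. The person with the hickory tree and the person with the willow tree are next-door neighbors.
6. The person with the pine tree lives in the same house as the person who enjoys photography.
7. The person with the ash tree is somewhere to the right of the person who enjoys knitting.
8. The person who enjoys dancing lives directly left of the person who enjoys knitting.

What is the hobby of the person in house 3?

Clue 3 places the person who enjoys chess in house 5.
House 1's hobby must be photography (nothing else left).
The person who enjoys knitting is in house 4 (clue 1).
Clue 2: the person with the hickory tree is in house 4.
By clue 6, the person with the pine tree is in house 1.
The person with the ash tree is in house 5 (clue 7).
The person who enjoys dancing is in house 3 (clue 8).
House 2 tree: only poplar fits.
So house 3 gets willow for tree.
House 2's hobby must be origami (nothing else left).
So: house 1 = pine/photography, house 2 = poplar/origami, house 3 = willow/dancing, house 4 = hickory/knitting, house 5 = ash/chess.

dancing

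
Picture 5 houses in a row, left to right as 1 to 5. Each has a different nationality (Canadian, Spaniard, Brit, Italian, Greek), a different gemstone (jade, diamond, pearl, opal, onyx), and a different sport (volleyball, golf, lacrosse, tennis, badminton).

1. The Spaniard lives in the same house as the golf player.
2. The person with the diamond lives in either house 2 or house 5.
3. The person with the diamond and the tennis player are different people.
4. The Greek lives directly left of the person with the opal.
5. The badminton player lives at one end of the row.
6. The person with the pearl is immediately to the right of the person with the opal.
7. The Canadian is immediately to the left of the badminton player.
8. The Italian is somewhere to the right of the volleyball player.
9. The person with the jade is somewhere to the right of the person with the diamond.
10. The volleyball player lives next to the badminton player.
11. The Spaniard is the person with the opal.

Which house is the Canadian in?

4

Clue 7 places the Canadian in house 4.
Clue 7: the badminton player is in house 5.
The person with the diamond is in house 2 (clue 9).
By clue 10, the volleyball player is in house 4.
So house 1 gets onyx for gemstone.
The Italian is in house 5 (clue 8).
The Spaniard is in house 3 (clue 11).
The person with the opal is in house 3 (clue 11).
That leaves Brit as the nationality for house 1.
So house 2 gets Greek for nationality.
The golf player is in house 3 (clue 1).
By clue 6, the person with the pearl is in house 4.
House 5's gemstone must be jade (nothing else left).
That leaves tennis as the sport for house 1.
That leaves lacrosse as the sport for house 2.
So: house 1 = Brit/onyx/tennis, house 2 = Greek/diamond/lacrosse, house 3 = Spaniard/opal/golf, house 4 = Canadian/pearl/volleyball, house 5 = Italian/jade/badminton.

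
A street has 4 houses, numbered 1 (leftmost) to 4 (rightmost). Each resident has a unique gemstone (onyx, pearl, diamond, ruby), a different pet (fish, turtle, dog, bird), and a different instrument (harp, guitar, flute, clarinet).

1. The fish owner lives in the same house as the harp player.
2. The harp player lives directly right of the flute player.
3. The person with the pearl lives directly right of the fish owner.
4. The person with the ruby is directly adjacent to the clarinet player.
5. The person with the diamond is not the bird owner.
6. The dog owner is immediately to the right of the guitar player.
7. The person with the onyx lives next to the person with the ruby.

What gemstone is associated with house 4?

So house 4 gets clarinet for instrument.
From clue 4, the person with the ruby must be in house 3.
House 1's gemstone must be diamond (nothing else left).
That leaves onyx as the gemstone for house 2.
House 4's gemstone must be pearl (nothing else left).
The fish owner is in house 3 (clue 3).
The only pet still possible for house 1 is turtle.
Clue 1 places the harp player in house 3.
Clue 2: the flute player is in house 2.
So house 1 gets guitar for instrument.
From clue 6, the dog owner must be in house 2.
The only pet still possible for house 4 is bird.
So: house 1 = diamond/turtle/guitar, house 2 = onyx/dog/flute, house 3 = ruby/fish/harp, house 4 = pearl/bird/clarinet.

pearl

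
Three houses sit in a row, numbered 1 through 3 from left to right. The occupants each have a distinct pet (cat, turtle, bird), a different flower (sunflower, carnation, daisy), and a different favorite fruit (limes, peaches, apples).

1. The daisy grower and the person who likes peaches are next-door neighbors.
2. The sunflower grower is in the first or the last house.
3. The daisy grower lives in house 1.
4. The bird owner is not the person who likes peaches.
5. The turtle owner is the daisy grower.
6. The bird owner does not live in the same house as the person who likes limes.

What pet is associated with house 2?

From clue 3, the daisy grower must be in house 1.
By clue 5, the turtle owner is in house 1.
House 2 flower: only carnation fits.
The only flower still possible for house 3 is sunflower.
Clue 1 places the person who likes peaches in house 2.
Clue 4 places the bird owner in house 3.
That leaves cat as the pet for house 2.
House 3's favorite fruit must be apples (nothing else left).
The only favorite fruit still possible for house 1 is limes.
So: house 1 = turtle/daisy/limes, house 2 = cat/carnation/peaches, house 3 = bird/sunflower/apples.

cat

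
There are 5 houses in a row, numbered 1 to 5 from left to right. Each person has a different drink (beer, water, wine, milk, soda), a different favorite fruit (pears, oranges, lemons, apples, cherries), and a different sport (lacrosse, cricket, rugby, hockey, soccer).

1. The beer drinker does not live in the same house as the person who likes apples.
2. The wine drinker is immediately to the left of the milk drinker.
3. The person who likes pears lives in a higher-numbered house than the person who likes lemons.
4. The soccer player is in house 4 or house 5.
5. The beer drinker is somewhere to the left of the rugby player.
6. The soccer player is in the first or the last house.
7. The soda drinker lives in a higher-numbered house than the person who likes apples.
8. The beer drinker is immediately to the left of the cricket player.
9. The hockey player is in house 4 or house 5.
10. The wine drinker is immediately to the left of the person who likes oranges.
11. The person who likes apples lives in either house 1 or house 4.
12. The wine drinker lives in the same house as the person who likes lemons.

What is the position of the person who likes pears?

Clue 6: the soccer player is in house 5.
So house 1 gets lacrosse for sport.
House 4 sport: only hockey fits.
The beer drinker is narrowed to house 1 or 2; consider each.
Placing it in house 2 leads to a contradiction, so it's in house 1.
Clue 1 places the person who likes apples in house 4.
The soda drinker is in house 5 (clue 7).
By clue 8, the cricket player is in house 2.
That leaves rugby as the sport for house 3.
From clue 10, the wine drinker must be in house 2.
Clue 10 places the person who likes oranges in house 3.
By clue 12, the person who likes lemons is in house 2.
So house 1 gets cherries for favorite fruit.
That leaves pears as the favorite fruit for house 5.
From clue 2, the milk drinker must be in house 3.
The only drink still possible for house 4 is water.
So: house 1 = beer/cherries/lacrosse, house 2 = wine/lemons/cricket, house 3 = milk/oranges/rugby, house 4 = water/apples/hockey, house 5 = soda/pears/soccer.

5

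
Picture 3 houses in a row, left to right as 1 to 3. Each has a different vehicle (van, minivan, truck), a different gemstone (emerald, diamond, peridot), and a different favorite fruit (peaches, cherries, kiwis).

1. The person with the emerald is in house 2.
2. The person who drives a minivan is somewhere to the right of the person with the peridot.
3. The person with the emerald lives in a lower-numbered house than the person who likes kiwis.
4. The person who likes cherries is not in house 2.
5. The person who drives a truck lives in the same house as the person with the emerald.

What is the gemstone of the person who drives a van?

By clue 1, the person with the emerald is in house 2.
By clue 3, the person who likes kiwis is in house 3.
Clue 5: the person who drives a truck is in house 2.
House 1's vehicle must be van (nothing else left).
That leaves minivan as the vehicle for house 3.
That leaves peridot as the gemstone for house 1.
House 3's gemstone must be diamond (nothing else left).
House 2's favorite fruit must be peaches (nothing else left).
House 1's favorite fruit must be cherries (nothing else left).
So: house 1 = van/peridot/cherries, house 2 = truck/emerald/peaches, house 3 = minivan/diamond/kiwis.

peridot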